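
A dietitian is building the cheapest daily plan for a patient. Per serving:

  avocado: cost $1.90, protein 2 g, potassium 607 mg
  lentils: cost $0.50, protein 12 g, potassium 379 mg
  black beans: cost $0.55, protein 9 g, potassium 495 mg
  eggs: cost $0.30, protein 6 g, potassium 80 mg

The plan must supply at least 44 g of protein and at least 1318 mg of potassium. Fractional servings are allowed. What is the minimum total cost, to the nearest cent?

$1.83

Two binding constraints pin down two serving amounts, so the optimal mix uses at most two foods. The candidates are each food alone (scaled to the tighter of protein/potassium) and each pair with both constraints tight.
avocado only: max(44/2, 1318/607) = 22 servings → $41.80.
lentils only: max(44/12, 1318/379) = 3.667 servings → $1.83.
black beans only: max(44/9, 1318/495) = 4.889 servings → $2.69.
eggs only: max(44/6, 1318/80) = 16.48 servings → $4.94.
avocado + lentils with both targets exact would need a negative amount; discard.
avocado + black beans: intersection lies outside the first quadrant.
avocado + eggs with both tight: 1.26 servings and 6.913 servings → $4.47.
lentils + black beans with both targets exact would need a negative amount; discard.
lentils + eggs with both tight: 3.339 servings and 0.6545 servings → $1.87.
black beans + eggs with both tight: 1.95 servings and 4.408 servings → $2.40.
Cheapest feasible corner: $1.83.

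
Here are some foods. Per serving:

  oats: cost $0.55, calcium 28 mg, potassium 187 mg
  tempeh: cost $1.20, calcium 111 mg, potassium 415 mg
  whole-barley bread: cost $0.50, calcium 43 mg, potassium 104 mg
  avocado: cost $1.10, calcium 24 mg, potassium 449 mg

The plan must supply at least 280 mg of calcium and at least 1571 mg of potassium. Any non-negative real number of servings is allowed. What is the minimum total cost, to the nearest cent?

$4.25

A basic optimal solution has at most two foods positive. Try each food alone and each pair with both targets met exactly.
oats only: max(280/28, 1571/187) = 10 servings → $5.50.
tempeh only: max(280/111, 1571/415) = 3.786 servings → $4.54.
whole-barley bread only: max(280/43, 1571/104) = 15.11 servings → $7.55.
avocado only: max(280/24, 1571/449) = 11.67 servings → $12.83.
oats + tempeh with both tight: 6.368 servings and 0.9163 servings → $4.60.
oats + whole-barley bread with both tight: 7.493 servings and 1.632 servings → $4.94.
oats + avocado with both targets exact would need a negative amount; discard.
tempeh + whole-barley bread: intersection lies outside the first quadrant.
tempeh + avocado with both tight: 2.207 servings and 1.459 servings → $4.25.
whole-barley bread + avocado with both tight: 5.236 servings and 2.286 servings → $5.13.
Cheapest feasible corner: $4.25.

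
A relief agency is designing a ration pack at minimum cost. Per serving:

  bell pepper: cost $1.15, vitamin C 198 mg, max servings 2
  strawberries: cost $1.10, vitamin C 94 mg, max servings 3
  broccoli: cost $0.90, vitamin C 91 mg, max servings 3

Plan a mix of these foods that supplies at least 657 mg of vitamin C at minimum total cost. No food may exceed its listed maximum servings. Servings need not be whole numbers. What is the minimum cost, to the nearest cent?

$4.88

Cost per mg of vitamin C: bell pepper $0.0058, broccoli $0.0099, strawberries $0.0117.
Take 2 servings of bell pepper: +396.0 mg vitamin C for $2.30 (total $2.30, still need 261.0 mg).
Take 2.868 servings of broccoli: +261.0 mg vitamin C for $2.58 (total $4.88, still need 0.0 mg).
Filling from the cheapest source first is optimal under one linear minimum: $4.88.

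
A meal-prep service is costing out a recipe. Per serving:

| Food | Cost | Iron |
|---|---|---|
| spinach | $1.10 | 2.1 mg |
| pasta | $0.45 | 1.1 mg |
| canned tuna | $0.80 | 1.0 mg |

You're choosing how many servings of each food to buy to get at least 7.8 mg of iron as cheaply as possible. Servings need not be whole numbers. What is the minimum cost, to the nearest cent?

Cost per mg of iron: pasta $0.4091, spinach $0.5238, canned tuna $0.8000.
With no serving limits, use only pasta: 7.8 mg / 1.1 mg = 7.091 servings × $0.45 = $3.19.

$3.19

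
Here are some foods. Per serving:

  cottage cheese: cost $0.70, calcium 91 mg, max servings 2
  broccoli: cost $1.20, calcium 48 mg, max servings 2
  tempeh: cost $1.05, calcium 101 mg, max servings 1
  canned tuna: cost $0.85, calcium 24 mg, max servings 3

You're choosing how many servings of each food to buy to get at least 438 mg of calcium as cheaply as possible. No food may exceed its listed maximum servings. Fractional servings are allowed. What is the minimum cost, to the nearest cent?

Cost per mg of calcium: cottage cheese $0.0077, tempeh $0.0104, broccoli $0.0250, canned tuna $0.0354.
Take 2 servings of cottage cheese: +182.0 mg calcium for $1.40 (total $1.40, still need 256.0 mg).
Take 1 serving of tempeh: +101.0 mg calcium for $1.05 (total $2.45, still need 155.0 mg).
Take 2 servings of broccoli: +96.0 mg calcium for $2.40 (total $4.85, still need 59.0 mg).
Take 2.458 servings of canned tuna: +59.0 mg calcium for $2.09 (total $6.94, still need 0.0 mg).
Greedy by cheapest-per-mg is optimal for a single linear constraint, so the minimum cost is $6.94.

$6.94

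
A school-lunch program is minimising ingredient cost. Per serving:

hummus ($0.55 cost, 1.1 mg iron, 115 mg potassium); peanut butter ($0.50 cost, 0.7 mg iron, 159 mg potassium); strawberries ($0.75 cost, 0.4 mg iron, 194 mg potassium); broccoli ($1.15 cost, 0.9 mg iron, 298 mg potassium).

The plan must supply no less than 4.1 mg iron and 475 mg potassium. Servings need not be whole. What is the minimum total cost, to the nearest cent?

$2.13

hummus only: max(4.1/1.1, 475/115) = 4.13 servings → $2.27.
peanut butter only: max(4.1/0.7, 475/159) = 5.857 servings → $2.93.
strawberries only: max(4.1/0.4, 475/194) = 10.25 servings → $7.69.
broccoli only: max(4.1/0.9, 475/298) = 4.556 servings → $5.24.
hummus + peanut butter with both tight: 3.383 servings and 0.5403 servings → $2.13.
hummus + strawberries with both tight: 3.616 servings and 0.3047 servings → $2.22.
hummus + broccoli with both tight: 3.541 servings and 0.2274 servings → $2.21.
peanut butter + strawberries with both targets exact would need a negative amount; discard.
peanut butter + broccoli: the both-tight solution has a negative serving — not a feasible corner.
strawberries + broccoli: intersection lies outside the first quadrant.
So the least-cost plan costs $2.13.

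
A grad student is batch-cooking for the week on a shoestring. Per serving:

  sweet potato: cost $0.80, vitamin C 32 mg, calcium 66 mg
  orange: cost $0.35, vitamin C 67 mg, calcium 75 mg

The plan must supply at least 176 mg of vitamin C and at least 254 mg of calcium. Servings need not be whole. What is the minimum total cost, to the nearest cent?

sweet potato only: max(176/32, 254/66) = 5.5 servings → $4.40.
orange only: max(176/67, 254/75) = 3.387 servings → $1.19.
sweet potato + orange with both tight: 1.888 servings and 1.725 servings → $2.11.
So the least-cost plan costs $1.19.

$1.19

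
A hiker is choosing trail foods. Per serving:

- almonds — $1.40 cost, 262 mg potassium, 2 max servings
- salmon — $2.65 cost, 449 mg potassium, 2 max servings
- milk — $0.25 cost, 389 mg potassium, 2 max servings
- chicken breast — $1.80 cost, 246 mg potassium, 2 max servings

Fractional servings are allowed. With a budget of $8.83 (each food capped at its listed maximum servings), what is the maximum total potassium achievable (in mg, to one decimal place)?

2231.4 mg

Potassium per dollar: milk 1556, almonds 187.1, salmon 169.4, chicken breast 136.7.
Take 2 servings of milk: spends $0.50, +778.0 mg potassium (running total 778.0 mg).
Take 2 servings of almonds: spends $2.80, +524.0 mg potassium (running total 1302.0 mg).
Take 2 servings of salmon: spends $5.30, +898.0 mg potassium (running total 2200.0 mg).
Take 0.1278 servings of chicken breast: spends $0.23, +31.4 mg potassium (running total 2231.4 mg).
Greedy by best ratio exhausts the cost allowance optimally: 2231.4 mg.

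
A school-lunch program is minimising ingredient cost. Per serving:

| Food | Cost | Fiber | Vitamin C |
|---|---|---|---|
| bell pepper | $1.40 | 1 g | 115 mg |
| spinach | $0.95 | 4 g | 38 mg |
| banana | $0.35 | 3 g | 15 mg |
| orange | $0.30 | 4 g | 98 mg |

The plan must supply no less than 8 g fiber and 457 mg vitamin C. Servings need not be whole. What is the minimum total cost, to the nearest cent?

$1.40

A basic optimal solution has at most two foods positive. Try each food alone and each pair with both targets met exactly.
bell pepper only: max(8/1, 457/115) = 8 servings → $11.20.
spinach only: max(8/4, 457/38) = 12.03 servings → $11.43.
banana only: max(8/3, 457/15) = 30.47 servings → $10.66.
orange only: max(8/4, 457/98) = 4.663 servings → $1.40.
bell pepper + spinach with both tight: 3.611 servings and 1.097 servings → $6.10.
bell pepper + banana with both tight: 3.791 servings and 1.403 servings → $5.80.
bell pepper + orange with both tight: 2.884 servings and 1.279 servings → $4.42.
spinach + banana with both targets exact would need a negative amount; discard.
spinach + orange: intersection lies outside the first quadrant.
banana + orange: the both-tight solution has a negative serving — not a feasible corner.
The minimum over all feasible corners is $1.40.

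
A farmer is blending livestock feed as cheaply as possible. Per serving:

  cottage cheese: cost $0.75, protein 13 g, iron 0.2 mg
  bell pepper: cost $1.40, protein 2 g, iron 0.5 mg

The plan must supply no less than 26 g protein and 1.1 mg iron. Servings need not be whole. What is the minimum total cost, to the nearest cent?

With two linear requirements the optimum uses one or two foods; enumerate the corners.
cottage cheese only: max(26/13, 1.1/0.2) = 5.5 servings → $4.12.
bell pepper only: max(26/2, 1.1/0.5) = 13 servings → $18.20.
cottage cheese + bell pepper with both tight: 1.77 servings and 1.492 servings → $3.42.
The minimum over all feasible corners is $3.42.

$3.42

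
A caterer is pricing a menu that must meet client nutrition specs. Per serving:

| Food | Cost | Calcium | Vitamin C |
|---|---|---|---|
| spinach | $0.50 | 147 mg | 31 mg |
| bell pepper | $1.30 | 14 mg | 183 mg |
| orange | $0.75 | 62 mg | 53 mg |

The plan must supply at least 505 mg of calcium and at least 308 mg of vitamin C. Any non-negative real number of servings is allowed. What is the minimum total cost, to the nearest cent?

$3.12

Check every corner: each single food scaled to meet both minima, and each pair solved so both constraints bind.
spinach only: max(505/147, 308/31) = 9.935 servings → $4.97.
bell pepper only: max(505/14, 308/183) = 36.07 servings → $46.89.
orange only: max(505/62, 308/53) = 8.145 servings → $6.11.
spinach + bell pepper with both tight: 3.329 servings and 1.119 servings → $3.12.
spinach + orange with both tight: 1.307 servings and 5.047 servings → $4.44.
bell pepper + orange: the both-tight solution has a negative serving — not a feasible corner.
Cheapest feasible corner: $3.12.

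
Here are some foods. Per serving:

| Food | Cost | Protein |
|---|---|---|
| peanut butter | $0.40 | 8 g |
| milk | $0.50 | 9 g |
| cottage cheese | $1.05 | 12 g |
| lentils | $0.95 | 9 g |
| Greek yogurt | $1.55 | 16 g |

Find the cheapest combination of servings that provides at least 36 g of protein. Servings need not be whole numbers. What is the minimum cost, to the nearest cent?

Cost per g of protein: peanut butter $0.0500, milk $0.0556, cottage cheese $0.0875, Greek yogurt $0.0969, lentils $0.1056.
With no serving limits, use only peanut butter: 36 g / 8 g = 4.5 servings × $0.40 = $1.80.

$1.80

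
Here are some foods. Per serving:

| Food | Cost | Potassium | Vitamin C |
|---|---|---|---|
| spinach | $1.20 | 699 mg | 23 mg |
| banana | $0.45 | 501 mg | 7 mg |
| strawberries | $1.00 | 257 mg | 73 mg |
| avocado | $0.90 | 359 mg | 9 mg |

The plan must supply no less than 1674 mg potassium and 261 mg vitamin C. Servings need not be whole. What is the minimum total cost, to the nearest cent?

$4.14

Two binding constraints pin down two serving amounts, so the optimal mix uses at most two foods. The candidates are each food alone (scaled to the tighter of potassium/vitamin C) and each pair with both constraints tight.
spinach only: max(1674/699, 261/23) = 11.35 servings → $13.62.
banana only: max(1674/501, 261/7) = 37.29 servings → $16.78.
strawberries only: max(1674/257, 261/73) = 6.514 servings → $6.51.
avocado only: max(1674/359, 261/9) = 29 servings → $26.10.
spinach + banana: intersection lies outside the first quadrant.
spinach + strawberries with both tight: 1.222 servings and 3.19 servings → $4.66.
spinach + avocado: the both-tight solution has a negative serving — not a feasible corner.
banana + strawberries with both tight: 1.585 servings and 3.423 servings → $4.14.
banana + avocado: the both-tight solution has a negative serving — not a feasible corner.
strawberries + avocado with both tight: 3.291 servings and 2.307 servings → $5.37.
The minimum over all feasible corners is $4.14.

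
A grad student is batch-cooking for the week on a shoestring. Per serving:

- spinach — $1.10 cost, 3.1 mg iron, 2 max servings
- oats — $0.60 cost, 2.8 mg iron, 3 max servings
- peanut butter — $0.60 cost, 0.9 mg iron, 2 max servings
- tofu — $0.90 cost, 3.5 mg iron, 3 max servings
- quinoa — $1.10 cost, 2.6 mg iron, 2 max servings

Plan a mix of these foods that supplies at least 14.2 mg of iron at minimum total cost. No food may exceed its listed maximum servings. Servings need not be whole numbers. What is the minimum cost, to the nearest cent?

$3.29

Cost per mg of iron: oats $0.2143, tofu $0.2571, spinach $0.3548, quinoa $0.4231, peanut butter $0.6667.
Take 3 servings of oats: +8.4 mg iron for $1.80 (total $1.80, still need 5.8 mg).
Take 1.657 servings of tofu: +5.8 mg iron for $1.49 (total $3.29, still need 0.0 mg).
Filling from the cheapest source first is optimal under one linear minimum: $3.29.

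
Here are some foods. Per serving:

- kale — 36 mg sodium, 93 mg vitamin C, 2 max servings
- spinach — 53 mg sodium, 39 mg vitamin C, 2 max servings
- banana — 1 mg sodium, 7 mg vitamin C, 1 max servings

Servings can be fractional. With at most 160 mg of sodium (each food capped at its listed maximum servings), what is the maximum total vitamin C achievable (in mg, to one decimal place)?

257.0 mg

Vitamin C per mg sodium: banana 7, kale 2.583, spinach 0.7358.
Take 1 serving of banana: uses 1 mg sodium, +7.0 mg vitamin C (running total 7.0 mg).
Take 2 servings of kale: uses 72 mg sodium, +186.0 mg vitamin C (running total 193.0 mg).
Take 1.642 servings of spinach: uses 87 mg sodium, +64.0 mg vitamin C (running total 257.0 mg).
Greedy by best ratio exhausts the sodium allowance optimally: 257.0 mg.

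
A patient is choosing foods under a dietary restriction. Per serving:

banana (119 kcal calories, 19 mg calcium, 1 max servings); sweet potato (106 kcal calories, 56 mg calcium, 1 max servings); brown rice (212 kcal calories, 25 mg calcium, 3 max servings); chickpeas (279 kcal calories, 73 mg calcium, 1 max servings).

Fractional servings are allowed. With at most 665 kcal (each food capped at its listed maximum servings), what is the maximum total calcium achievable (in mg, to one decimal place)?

167.0 mg

Calcium per kcal: sweet potato 0.5283, chickpeas 0.2616, banana 0.1597, brown rice 0.1179.
Take 1 serving of sweet potato: uses 106 kcal, +56.0 mg calcium (running total 56.0 mg).
Take 1 serving of chickpeas: uses 279 kcal, +73.0 mg calcium (running total 129.0 mg).
Take 1 serving of banana: uses 119 kcal, +19.0 mg calcium (running total 148.0 mg).
Take 0.7594 servings of brown rice: uses 161 kcal, +19.0 mg calcium (running total 167.0 mg).
Greedy by best ratio exhausts the calories allowance optimally: 167.0 mg.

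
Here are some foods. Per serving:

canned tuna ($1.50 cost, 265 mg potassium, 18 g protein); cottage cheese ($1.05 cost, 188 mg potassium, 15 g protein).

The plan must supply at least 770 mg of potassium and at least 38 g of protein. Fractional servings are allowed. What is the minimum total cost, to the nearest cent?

$4.30

Compare the cost at each extreme point of the feasible region.
canned tuna only: max(770/265, 38/18) = 2.906 servings → $4.36.
cottage cheese only: max(770/188, 38/15) = 4.096 servings → $4.30.
canned tuna + cottage cheese: the both-tight solution has a negative serving — not a feasible corner.
Cheapest feasible corner: $4.30.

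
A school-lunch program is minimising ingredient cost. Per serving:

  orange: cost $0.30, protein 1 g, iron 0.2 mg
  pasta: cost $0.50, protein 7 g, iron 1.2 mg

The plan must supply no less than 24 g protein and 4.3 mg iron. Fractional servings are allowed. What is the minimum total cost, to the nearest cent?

$1.79

orange only: max(24/1, 4.3/0.2) = 24 servings → $7.20.
pasta only: max(24/7, 4.3/1.2) = 3.583 servings → $1.79.
orange + pasta with both tight: 6.5 servings and 2.5 servings → $3.20.
The minimum over all feasible corners is $1.79.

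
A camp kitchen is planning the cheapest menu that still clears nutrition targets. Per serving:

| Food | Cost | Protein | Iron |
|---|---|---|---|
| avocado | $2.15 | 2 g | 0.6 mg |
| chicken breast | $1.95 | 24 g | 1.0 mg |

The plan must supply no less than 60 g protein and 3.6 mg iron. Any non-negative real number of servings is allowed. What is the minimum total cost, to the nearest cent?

$7.02

At the optimum either one food covers both requirements or two foods hit both targets exactly; no other combination can be cheaper.
avocado only: max(60/2, 3.6/0.6) = 30 servings → $64.50.
chicken breast only: max(60/24, 3.6/1.0) = 3.6 servings → $7.02.
avocado + chicken breast with both tight: 2.129 servings and 2.323 servings → $9.11.
Cheapest feasible corner: $7.02.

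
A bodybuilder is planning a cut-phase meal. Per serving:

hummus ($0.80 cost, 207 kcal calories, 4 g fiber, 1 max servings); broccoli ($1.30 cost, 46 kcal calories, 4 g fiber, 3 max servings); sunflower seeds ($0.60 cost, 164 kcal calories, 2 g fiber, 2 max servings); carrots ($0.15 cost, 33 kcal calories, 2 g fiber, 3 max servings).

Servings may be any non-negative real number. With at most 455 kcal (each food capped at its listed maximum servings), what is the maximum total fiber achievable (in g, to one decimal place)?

Fiber per kcal: broccoli 0.08696, carrots 0.06061, hummus 0.01932, sunflower seeds 0.0122.
Take 3 servings of broccoli: uses 138 kcal, +12.0 g fiber (running total 12.0 g).
Take 3 servings of carrots: uses 99 kcal, +6.0 g fiber (running total 18.0 g).
Take 1 serving of hummus: uses 207 kcal, +4.0 g fiber (running total 22.0 g).
Take 0.06707 servings of sunflower seeds: uses 11 kcal, +0.1 g fiber (running total 22.1 g).
Greedy by best ratio exhausts the calories allowance optimally: 22.1 g.

22.1 g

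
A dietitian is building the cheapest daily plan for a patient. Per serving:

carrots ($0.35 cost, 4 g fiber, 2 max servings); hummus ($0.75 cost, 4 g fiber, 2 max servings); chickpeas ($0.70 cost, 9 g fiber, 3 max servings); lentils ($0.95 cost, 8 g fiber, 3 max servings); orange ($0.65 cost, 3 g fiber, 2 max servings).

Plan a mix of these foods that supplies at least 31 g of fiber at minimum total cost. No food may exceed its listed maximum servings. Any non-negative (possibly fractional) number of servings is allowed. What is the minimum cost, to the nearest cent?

Cost per g of fiber: chickpeas $0.0778, carrots $0.0875, lentils $0.1187, hummus $0.1875, orange $0.2167.
Take 3 servings of chickpeas: +27.0 g fiber for $2.10 (total $2.10, still need 4.0 g).
Take 1 serving of carrots: +4.0 g fiber for $0.35 (total $2.45, still need 0.0 g).
Filling from the cheapest source first is optimal under one linear minimum: $2.45.

$2.45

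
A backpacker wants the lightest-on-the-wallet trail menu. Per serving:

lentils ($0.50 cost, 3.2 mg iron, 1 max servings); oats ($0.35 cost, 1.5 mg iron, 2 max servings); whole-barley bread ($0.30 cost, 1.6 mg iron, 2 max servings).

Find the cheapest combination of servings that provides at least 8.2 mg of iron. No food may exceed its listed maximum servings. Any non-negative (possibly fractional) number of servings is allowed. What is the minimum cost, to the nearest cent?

Cost per mg of iron: lentils $0.1562, whole-barley bread $0.1875, oats $0.2333.
Take 1 serving of lentils: +3.2 mg iron for $0.50 (total $0.50, still need 5.0 mg).
Take 2 servings of whole-barley bread: +3.2 mg iron for $0.60 (total $1.10, still need 1.8 mg).
Take 1.2 servings of oats: +1.8 mg iron for $0.42 (total $1.52, still need 0.0 mg).
Filling from the cheapest source first is optimal under one linear minimum: $1.52.

$1.52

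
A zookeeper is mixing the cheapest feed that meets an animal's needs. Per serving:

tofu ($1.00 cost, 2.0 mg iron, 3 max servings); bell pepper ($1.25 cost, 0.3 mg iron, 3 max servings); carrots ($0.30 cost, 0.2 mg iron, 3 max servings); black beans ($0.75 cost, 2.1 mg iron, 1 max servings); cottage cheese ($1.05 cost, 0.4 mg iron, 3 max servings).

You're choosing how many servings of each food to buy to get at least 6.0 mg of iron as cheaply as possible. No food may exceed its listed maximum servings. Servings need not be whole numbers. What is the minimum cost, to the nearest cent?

$2.70

Cost per mg of iron: black beans $0.3571, tofu $0.5000, carrots $1.5000, cottage cheese $2.6250, bell pepper $4.1667.
Take 1 serving of black beans: +2.1 mg iron for $0.75 (total $0.75, still need 3.9 mg).
Take 1.95 servings of tofu: +3.9 mg iron for $1.95 (total $2.70, still need 0.0 mg).
Greedy by cheapest-per-mg is optimal for a single linear constraint, so the minimum cost is $2.70.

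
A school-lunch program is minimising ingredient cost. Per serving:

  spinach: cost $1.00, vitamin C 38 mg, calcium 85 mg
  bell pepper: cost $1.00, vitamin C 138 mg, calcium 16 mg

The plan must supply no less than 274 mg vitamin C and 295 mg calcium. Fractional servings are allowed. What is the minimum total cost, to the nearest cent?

$4.35

At the optimum either one food covers both requirements or two foods hit both targets exactly; no other combination can be cheaper.
spinach only: max(274/38, 295/85) = 7.211 servings → $7.21.
bell pepper only: max(274/138, 295/16) = 18.44 servings → $18.44.
spinach + bell pepper with both tight: 3.266 servings and 1.086 servings → $4.35.
Cheapest feasible corner: $4.35.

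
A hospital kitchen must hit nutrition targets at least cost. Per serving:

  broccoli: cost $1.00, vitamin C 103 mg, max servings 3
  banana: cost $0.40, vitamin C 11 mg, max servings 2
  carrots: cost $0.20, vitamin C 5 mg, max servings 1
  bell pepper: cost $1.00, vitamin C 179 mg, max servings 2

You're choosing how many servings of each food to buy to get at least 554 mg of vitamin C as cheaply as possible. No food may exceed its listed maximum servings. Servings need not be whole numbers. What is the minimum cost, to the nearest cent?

$3.90

Cost per mg of vitamin C: bell pepper $0.0056, broccoli $0.0097, banana $0.0364, carrots $0.0400.
Take 2 servings of bell pepper: +358.0 mg vitamin C for $2.00 (total $2.00, still need 196.0 mg).
Take 1.903 servings of broccoli: +196.0 mg vitamin C for $1.90 (total $3.90, still need 0.0 mg).
Greedy by cheapest-per-mg is optimal for a single linear constraint, so the minimum cost is $3.90.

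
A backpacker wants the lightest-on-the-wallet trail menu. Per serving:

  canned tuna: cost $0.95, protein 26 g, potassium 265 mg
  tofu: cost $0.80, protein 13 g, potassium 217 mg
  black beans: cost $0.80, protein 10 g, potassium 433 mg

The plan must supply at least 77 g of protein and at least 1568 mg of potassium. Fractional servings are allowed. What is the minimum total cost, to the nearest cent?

For a min-cost LP with two ≥-constraints, a basic feasible solution has at most two positive variables.
canned tuna only: max(77/26, 1568/265) = 5.917 servings → $5.62.
tofu only: max(77/13, 1568/217) = 7.226 servings → $5.78.
black beans only: max(77/10, 1568/433) = 7.7 servings → $6.16.
canned tuna + tofu with both targets exact would need a negative amount; discard.
canned tuna + black beans with both tight: 2.052 servings and 2.366 servings → $3.84.
tofu + black beans with both tight: 5.106 servings and 1.062 servings → $4.93.
The minimum over all feasible corners is $3.84.

$3.84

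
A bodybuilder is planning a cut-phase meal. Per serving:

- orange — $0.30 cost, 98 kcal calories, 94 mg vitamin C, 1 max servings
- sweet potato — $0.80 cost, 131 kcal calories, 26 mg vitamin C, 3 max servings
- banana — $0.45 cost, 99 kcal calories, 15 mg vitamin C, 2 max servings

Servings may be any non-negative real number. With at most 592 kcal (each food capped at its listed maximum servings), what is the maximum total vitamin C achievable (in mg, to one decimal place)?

187.3 mg

Vitamin C per kcal: orange 0.9592, sweet potato 0.1985, banana 0.1515.
Take 1 serving of orange: uses 98 kcal, +94.0 mg vitamin C (running total 94.0 mg).
Take 3 servings of sweet potato: uses 393 kcal, +78.0 mg vitamin C (running total 172.0 mg).
Take 1.02 servings of banana: uses 101 kcal, +15.3 mg vitamin C (running total 187.3 mg).
Greedy by best ratio exhausts the calories allowance optimally: 187.3 mg.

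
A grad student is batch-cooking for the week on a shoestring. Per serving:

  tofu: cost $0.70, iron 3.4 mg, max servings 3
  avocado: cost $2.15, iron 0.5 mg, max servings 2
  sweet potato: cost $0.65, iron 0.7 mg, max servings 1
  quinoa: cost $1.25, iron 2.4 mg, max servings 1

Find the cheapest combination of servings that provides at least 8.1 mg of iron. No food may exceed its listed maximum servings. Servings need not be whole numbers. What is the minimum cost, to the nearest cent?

$1.67

Cost per mg of iron: tofu $0.2059, quinoa $0.5208, sweet potato $0.9286, avocado $4.3000.
Take 2.382 servings of tofu: +8.1 mg iron for $1.67 (total $1.67, still need 0.0 mg).
Greedy by cheapest-per-mg is optimal for a single linear constraint, so the minimum cost is $1.67.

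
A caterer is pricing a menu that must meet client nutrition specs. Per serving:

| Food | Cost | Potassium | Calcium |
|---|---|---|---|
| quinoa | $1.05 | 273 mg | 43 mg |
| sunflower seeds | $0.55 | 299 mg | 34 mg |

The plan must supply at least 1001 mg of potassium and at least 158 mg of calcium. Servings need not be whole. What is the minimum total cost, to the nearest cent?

$2.56

For a min-cost LP with two ≥-constraints, a basic feasible solution has at most two positive variables.
quinoa only: max(1001/273, 158/43) = 3.674 servings → $3.86.
sunflower seeds only: max(1001/299, 158/34) = 4.647 servings → $2.56.
quinoa + sunflower seeds with both targets exact would need a negative amount; discard.
The minimum over all feasible corners is $2.56.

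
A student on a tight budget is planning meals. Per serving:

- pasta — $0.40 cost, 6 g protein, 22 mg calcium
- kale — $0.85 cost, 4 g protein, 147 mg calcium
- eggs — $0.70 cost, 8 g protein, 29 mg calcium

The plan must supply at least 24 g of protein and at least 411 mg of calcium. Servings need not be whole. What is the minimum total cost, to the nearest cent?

$3.02

Compare the cost at each extreme point of the feasible region.
pasta only: max(24/6, 411/22) = 18.68 servings → $7.47.
kale only: max(24/4, 411/147) = 6 servings → $5.10.
eggs only: max(24/8, 411/29) = 14.17 servings → $9.92.
pasta + kale with both tight: 2.373 servings and 2.441 servings → $3.02.
pasta + eggs: the both-tight solution has a negative serving — not a feasible corner.
kale + eggs with both tight: 2.445 servings and 1.777 servings → $3.32.
The minimum over all feasible corners is $3.02.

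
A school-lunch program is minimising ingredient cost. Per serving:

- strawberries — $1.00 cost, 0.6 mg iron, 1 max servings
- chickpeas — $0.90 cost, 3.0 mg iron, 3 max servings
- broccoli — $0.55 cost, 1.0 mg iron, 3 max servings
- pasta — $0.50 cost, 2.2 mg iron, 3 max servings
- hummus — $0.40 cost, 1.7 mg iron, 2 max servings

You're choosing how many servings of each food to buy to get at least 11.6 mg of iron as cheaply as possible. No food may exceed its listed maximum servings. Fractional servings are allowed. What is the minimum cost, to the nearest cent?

$2.78

Cost per mg of iron: pasta $0.2273, hummus $0.2353, chickpeas $0.3000, broccoli $0.5500, strawberries $1.6667.
Take 3 servings of pasta: +6.6 mg iron for $1.50 (total $1.50, still need 5.0 mg).
Take 2 servings of hummus: +3.4 mg iron for $0.80 (total $2.30, still need 1.6 mg).
Take 0.5333 servings of chickpeas: +1.6 mg iron for $0.48 (total $2.78, still need 0.0 mg).
Greedy by cheapest-per-mg is optimal for a single linear constraint, so the minimum cost is $2.78.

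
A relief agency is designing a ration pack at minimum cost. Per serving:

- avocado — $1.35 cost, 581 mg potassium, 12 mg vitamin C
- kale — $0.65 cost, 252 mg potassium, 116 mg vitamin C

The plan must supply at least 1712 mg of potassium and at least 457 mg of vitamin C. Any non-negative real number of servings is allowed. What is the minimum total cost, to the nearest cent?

$4.22

Two binding constraints pin down two serving amounts, so the optimal mix uses at most two foods. The candidates are each food alone (scaled to the tighter of potassium/vitamin C) and each pair with both constraints tight.
avocado only: max(1712/581, 457/12) = 38.08 servings → $51.41.
kale only: max(1712/252, 457/116) = 6.794 servings → $4.42.
avocado + kale with both tight: 1.296 servings and 3.806 servings → $4.22.
The minimum over all feasible corners is $4.22.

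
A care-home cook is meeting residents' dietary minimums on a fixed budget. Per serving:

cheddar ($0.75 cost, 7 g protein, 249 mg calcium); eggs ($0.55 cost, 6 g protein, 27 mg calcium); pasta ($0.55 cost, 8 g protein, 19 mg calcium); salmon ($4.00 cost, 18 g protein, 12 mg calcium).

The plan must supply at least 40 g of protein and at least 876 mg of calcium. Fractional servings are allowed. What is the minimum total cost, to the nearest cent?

The cheapest plan sits at a corner of the feasible region — with two constraints it uses at most two foods.
cheddar only: max(40/7, 876/249) = 5.714 servings → $4.29.
eggs only: max(40/6, 876/27) = 32.44 servings → $17.84.
pasta only: max(40/8, 876/19) = 46.11 servings → $25.36.
salmon only: max(40/18, 876/12) = 73 servings → $292.00.
cheddar + eggs with both tight: 3.2 servings and 2.933 servings → $4.01.
cheddar + pasta with both tight: 3.361 servings and 2.059 servings → $3.65.
cheddar + salmon with both tight: 3.476 servings and 0.8704 servings → $6.09.
eggs + pasta: the both-tight solution has a negative serving — not a feasible corner.
eggs + salmon: intersection lies outside the first quadrant.
pasta + salmon: intersection lies outside the first quadrant.
The minimum over all feasible corners is $3.65.

$3.65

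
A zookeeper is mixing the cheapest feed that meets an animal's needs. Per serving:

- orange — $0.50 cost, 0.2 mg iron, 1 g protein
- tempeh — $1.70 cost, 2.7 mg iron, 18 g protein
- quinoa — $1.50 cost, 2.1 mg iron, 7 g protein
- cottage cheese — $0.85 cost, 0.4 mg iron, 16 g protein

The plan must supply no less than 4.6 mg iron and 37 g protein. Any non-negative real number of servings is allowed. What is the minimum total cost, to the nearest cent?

orange only: max(4.6/0.2, 37/1) = 37 servings → $18.50.
tempeh only: max(4.6/2.7, 37/18) = 2.056 servings → $3.49.
quinoa only: max(4.6/2.1, 37/7) = 5.286 servings → $7.93.
cottage cheese only: max(4.6/0.4, 37/16) = 11.5 servings → $9.78.
orange + tempeh: intersection lies outside the first quadrant.
orange + quinoa with both targets exact would need a negative amount; discard.
orange + cottage cheese with both tight: 21 servings and 1 serving → $11.35.
tempeh + quinoa: the both-tight solution has a negative serving — not a feasible corner.
tempeh + cottage cheese with both tight: 1.633 servings and 0.475 servings → $3.18.
quinoa + cottage cheese with both tight: 1.909 servings and 1.477 servings → $4.12.
The minimum over all feasible corners is $3.18.

$3.18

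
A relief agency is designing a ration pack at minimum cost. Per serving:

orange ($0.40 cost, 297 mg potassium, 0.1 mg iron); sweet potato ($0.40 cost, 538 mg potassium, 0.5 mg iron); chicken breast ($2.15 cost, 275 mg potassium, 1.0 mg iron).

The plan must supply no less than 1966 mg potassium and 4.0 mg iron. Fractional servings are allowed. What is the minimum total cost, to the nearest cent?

orange only: max(1966/297, 4.0/0.1) = 40 servings → $16.00.
sweet potato only: max(1966/538, 4.0/0.5) = 8 servings → $3.20.
chicken breast only: max(1966/275, 4.0/1.0) = 7.149 servings → $15.37.
orange + sweet potato with both targets exact would need a negative amount; discard.
orange + chicken breast with both tight: 3.213 servings and 3.679 servings → $9.19.
sweet potato + chicken breast with both tight: 2.162 servings and 2.919 servings → $7.14.
Cheapest feasible corner: $3.20.

$3.20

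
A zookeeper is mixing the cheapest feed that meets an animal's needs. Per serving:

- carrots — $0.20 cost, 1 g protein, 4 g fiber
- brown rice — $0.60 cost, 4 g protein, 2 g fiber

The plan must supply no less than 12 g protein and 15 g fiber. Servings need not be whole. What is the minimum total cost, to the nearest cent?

Two binding constraints pin down two serving amounts, so the optimal mix uses at most two foods. The candidates are each food alone (scaled to the tighter of protein/fiber) and each pair with both constraints tight.
carrots only: max(12/1, 15/4) = 12 servings → $2.40.
brown rice only: max(12/4, 15/2) = 7.5 servings → $4.50.
carrots + brown rice with both tight: 2.571 servings and 2.357 servings → $1.93.
Cheapest feasible corner: $1.93.

$1.93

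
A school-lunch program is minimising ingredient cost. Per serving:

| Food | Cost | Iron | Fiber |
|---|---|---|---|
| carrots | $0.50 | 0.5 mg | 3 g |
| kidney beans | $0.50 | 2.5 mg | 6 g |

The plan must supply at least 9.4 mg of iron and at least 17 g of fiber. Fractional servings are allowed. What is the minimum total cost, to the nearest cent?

The cheapest plan sits at a corner of the feasible region — with two constraints it uses at most two foods.
carrots only: max(9.4/0.5, 17/3) = 18.8 servings → $9.40.
kidney beans only: max(9.4/2.5, 17/6) = 3.76 servings → $1.88.
carrots + kidney beans with both targets exact would need a negative amount; discard.
The minimum over all feasible corners is $1.88.

$1.88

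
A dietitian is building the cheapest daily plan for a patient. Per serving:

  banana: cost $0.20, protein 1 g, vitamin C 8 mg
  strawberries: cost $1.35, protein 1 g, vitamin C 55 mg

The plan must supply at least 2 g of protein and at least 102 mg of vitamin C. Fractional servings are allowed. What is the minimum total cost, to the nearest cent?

Check every corner: each single food scaled to meet both minima, and each pair solved so both constraints bind.
banana only: max(2/1, 102/8) = 12.75 servings → $2.55.
strawberries only: max(2/1, 102/55) = 2 servings → $2.70.
banana + strawberries with both tight: 0.1702 servings and 1.83 servings → $2.50.
So the least-cost plan costs $2.50.

$2.50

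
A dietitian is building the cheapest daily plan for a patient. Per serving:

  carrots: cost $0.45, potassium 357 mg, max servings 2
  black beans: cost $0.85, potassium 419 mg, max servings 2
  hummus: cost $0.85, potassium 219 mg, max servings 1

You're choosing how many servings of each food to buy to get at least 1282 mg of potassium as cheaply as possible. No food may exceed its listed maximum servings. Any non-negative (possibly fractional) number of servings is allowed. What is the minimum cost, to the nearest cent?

Cost per mg of potassium: carrots $0.0013, black beans $0.0020, hummus $0.0039.
Take 2 servings of carrots: +714.0 mg potassium for $0.90 (total $0.90, still need 568.0 mg).
Take 1.356 servings of black beans: +568.0 mg potassium for $1.15 (total $2.05, still need 0.0 mg).
Filling from the cheapest source first is optimal under one linear minimum: $2.05.

$2.05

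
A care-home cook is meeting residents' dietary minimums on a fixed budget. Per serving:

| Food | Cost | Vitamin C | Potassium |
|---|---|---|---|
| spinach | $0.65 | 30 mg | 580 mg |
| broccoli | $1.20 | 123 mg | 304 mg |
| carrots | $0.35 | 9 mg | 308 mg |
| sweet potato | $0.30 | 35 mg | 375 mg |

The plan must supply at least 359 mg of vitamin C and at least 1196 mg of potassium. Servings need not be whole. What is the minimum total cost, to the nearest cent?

$3.08

Compare the cost at each extreme point of the feasible region.
spinach only: max(359/30, 1196/580) = 11.97 servings → $7.78.
broccoli only: max(359/123, 1196/304) = 3.934 servings → $4.72.
carrots only: max(359/9, 1196/308) = 39.89 servings → $13.96.
sweet potato only: max(359/35, 1196/375) = 10.26 servings → $3.08.
spinach + broccoli with both tight: 0.6103 servings and 2.77 servings → $3.72.
spinach + carrots: the both-tight solution has a negative serving — not a feasible corner.
spinach + sweet potato: the both-tight solution has a negative serving — not a feasible corner.
broccoli + carrots with both tight: 2.84 servings and 1.08 servings → $3.79.
broccoli + sweet potato with both tight: 2.614 servings and 1.07 servings → $3.46.
carrots + sweet potato: intersection lies outside the first quadrant.
Cheapest feasible corner: $3.08.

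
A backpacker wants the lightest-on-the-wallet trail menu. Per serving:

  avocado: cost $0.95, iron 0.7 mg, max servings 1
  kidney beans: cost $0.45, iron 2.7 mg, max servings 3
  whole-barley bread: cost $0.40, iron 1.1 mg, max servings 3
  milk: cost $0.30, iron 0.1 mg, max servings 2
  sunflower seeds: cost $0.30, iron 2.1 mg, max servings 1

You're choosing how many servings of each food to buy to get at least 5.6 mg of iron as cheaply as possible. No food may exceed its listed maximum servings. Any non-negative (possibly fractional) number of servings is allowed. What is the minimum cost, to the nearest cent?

$0.88

Cost per mg of iron: sunflower seeds $0.1429, kidney beans $0.1667, whole-barley bread $0.3636, avocado $1.3571, milk $3.0000.
Take 1 serving of sunflower seeds: +2.1 mg iron for $0.30 (total $0.30, still need 3.5 mg).
Take 1.296 servings of kidney beans: +3.5 mg iron for $0.58 (total $0.88, still need 0.0 mg).
Filling from the cheapest source first is optimal under one linear minimum: $0.88.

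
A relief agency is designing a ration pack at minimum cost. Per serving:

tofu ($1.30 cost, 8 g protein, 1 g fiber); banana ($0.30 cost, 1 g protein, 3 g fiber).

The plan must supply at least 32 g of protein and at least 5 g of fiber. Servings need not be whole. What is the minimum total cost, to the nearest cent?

A basic optimal solution has at most two foods positive. Try each food alone and each pair with both targets met exactly.
tofu only: max(32/8, 5/1) = 5 servings → $6.50.
banana only: max(32/1, 5/3) = 32 servings → $9.60.
tofu + banana with both tight: 3.957 servings and 0.3478 servings → $5.25.
So the least-cost plan costs $5.25.

$5.25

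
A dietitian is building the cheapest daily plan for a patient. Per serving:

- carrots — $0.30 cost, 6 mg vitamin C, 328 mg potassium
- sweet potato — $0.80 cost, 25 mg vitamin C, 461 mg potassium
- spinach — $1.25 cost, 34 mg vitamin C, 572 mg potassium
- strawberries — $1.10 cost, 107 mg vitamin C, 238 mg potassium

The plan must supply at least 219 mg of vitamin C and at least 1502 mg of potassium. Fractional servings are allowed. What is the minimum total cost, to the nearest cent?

The cheapest plan sits at a corner of the feasible region — with two constraints it uses at most two foods.
carrots only: max(219/6, 1502/328) = 36.5 servings → $10.95.
sweet potato only: max(219/25, 1502/461) = 8.76 servings → $7.01.
spinach only: max(219/34, 1502/572) = 6.441 servings → $8.05.
strawberries only: max(219/107, 1502/238) = 6.311 servings → $6.94.
carrots + sweet potato with both targets exact would need a negative amount; discard.
carrots + spinach with both targets exact would need a negative amount; discard.
carrots + strawberries with both tight: 3.225 servings and 1.866 servings → $3.02.
sweet potato + spinach: the both-tight solution has a negative serving — not a feasible corner.
sweet potato + strawberries with both tight: 2.503 servings and 1.462 servings → $3.61.
spinach + strawberries with both tight: 2.045 servings and 1.397 servings → $4.09.
So the least-cost plan costs $3.02.

$3.02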